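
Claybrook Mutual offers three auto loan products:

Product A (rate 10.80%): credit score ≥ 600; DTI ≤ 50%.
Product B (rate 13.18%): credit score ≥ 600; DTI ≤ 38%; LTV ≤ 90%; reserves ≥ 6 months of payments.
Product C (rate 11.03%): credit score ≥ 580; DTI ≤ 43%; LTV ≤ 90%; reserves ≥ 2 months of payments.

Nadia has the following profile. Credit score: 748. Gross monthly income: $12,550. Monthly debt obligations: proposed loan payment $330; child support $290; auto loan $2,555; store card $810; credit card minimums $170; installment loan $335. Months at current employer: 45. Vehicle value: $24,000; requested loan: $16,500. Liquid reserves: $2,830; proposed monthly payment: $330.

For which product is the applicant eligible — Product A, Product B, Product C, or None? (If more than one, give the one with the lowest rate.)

Total debts = (330 + 290 + 2,555 + 810 + 170 + 335) = 4,490; DTI = 4,490/12,550 = 35.8%.
LTV = 16,500/24,000 = 68.8%.
Reserves = 2,830/330 = 8.6 months.
Product A: score 748 ≥ 600; DTI 35.8% ≤ 50% → qualifies.
Product B: score 748 ≥ 600; DTI 35.8% ≤ 38%; LTV 68.8% ≤ 90%; reserves 8.6 ≥ 6 mo → qualifies.
Product C: score 748 ≥ 580; DTI 35.8% ≤ 43%; LTV 68.8% ≤ 90%; reserves 8.6 ≥ 2 mo → qualifies.
Qualifying: Product A, Product B, Product C. Lowest rate is 10.80% → Product A.

Product A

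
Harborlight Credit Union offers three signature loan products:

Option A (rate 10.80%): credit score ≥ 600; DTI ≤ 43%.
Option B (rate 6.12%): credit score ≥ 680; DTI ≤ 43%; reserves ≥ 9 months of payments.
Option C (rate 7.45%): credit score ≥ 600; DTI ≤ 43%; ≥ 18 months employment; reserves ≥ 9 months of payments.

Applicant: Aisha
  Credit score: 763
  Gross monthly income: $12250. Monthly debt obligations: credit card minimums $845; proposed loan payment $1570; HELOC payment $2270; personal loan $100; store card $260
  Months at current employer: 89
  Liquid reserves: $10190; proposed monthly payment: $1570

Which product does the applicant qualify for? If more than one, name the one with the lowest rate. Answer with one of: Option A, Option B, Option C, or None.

Total debts = (845 + 1,570 + 2,270 + 100 + 260) = 5,045; DTI = 5,045/12,250 = 41.2%.
Reserves = 10,190/1,570 = 6.5 months.
Option A: score 763 ≥ 600; DTI 41.2% ≤ 43% → qualifies.
Option B: score 763 ≥ 680; DTI 41.2% ≤ 43%; reserves 6.5 < 9 mo → does not qualify.
Option C: score 763 ≥ 600; DTI 41.2% ≤ 43%; employment 89 ≥ 18 mo; reserves 6.5 < 9 mo → does not qualify.

Option A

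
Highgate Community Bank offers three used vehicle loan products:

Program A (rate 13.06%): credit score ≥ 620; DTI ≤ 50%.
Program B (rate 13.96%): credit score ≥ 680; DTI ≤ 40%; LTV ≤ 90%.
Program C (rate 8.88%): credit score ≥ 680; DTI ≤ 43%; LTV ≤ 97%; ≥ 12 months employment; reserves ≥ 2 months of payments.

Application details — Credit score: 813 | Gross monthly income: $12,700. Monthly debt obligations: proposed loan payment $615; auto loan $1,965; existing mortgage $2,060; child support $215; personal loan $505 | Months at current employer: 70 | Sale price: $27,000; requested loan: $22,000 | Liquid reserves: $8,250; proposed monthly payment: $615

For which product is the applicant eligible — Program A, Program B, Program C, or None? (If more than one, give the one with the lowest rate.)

Program C

Total debts = (615 + 1,965 + 2,060 + 215 + 505) = 5,360; DTI = 5,360/12,700 = 42.2%.
LTV = 22,000/27,000 = 81.5%.
Reserves = 8,250/615 = 13.4 months.
Program A: score 813 ≥ 620; DTI 42.2% ≤ 50% → qualifies.
Program B: score 813 ≥ 680; DTI 42.2% > 40%; LTV 81.5% ≤ 90% → does not qualify.
Program C: score 813 ≥ 680; DTI 42.2% ≤ 43%; LTV 81.5% ≤ 97%; employment 70 ≥ 12 mo; reserves 13.4 ≥ 2 mo → qualifies.
Qualifying: Program A, Program C. Lowest rate is 8.88% → Program C.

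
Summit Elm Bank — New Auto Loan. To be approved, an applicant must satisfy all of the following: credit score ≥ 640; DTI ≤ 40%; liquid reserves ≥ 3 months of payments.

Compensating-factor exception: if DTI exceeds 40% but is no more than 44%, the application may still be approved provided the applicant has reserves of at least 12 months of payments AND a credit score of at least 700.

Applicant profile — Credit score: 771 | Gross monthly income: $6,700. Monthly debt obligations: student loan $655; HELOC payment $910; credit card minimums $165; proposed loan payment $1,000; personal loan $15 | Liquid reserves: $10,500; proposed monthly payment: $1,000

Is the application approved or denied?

Denied

Credit score 771 ≥ 640 (meets base)
Total debts = (655 + 910 + 165 + 1,000 + 15) = 2,745. DTI: 2,745 ÷ 6,700 = 41%, over the 40% base limit.
Reserves = 10,500/1,000 = 10.5 months ≥ 3
DTI 41% is within the 40%–44% exception band; checking compensating factors.
Override check — reserves: 10.5 mo (short of 12); score: 771 (ok).
Override conditions not both satisfied; exception does not apply.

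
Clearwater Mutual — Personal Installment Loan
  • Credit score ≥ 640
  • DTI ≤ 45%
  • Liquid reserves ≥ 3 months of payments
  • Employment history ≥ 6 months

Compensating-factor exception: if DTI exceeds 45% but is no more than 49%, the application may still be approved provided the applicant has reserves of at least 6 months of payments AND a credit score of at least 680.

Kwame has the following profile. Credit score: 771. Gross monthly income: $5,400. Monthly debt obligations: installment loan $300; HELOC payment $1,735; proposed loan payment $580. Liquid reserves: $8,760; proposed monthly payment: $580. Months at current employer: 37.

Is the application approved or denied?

Approved

Credit score 771 ≥ 640 (meets base)
Total debts = (300 + 1,735 + 580) = 2,615. DTI: 2,615 ÷ 5,400 = 48.4%, over the 45% base limit.
Reserves = 8,760/580 = 15.1 months ≥ 3
Employment 37 ≥ 6 months
48.4% falls in the override range (45%–49%), so the compensating-factor test applies.
Reserves 15.1 ≥ 6 months; credit score 771 ≥ 680.
Both compensating conditions met → exception applies.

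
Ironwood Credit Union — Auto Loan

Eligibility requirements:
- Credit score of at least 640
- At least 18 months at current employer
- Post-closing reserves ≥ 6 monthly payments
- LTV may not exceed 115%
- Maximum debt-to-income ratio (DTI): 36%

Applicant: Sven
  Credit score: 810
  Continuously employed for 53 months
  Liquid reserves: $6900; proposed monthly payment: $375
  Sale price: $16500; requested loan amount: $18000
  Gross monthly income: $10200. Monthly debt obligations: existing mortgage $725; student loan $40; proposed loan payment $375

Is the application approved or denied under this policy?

Credit score 810 ≥ 640 (meets)
Employment 53 ≥ 18 months
Reserves = 6,900/375 = 18.4 months ≥ 6
LTV = 18,000/16,500 = 109.1% ≤ 115%
Total monthly debts = (725 + 40 + 375) = 1,140. Debt-to-income = 1,140/10,200 = 11.2% — meets 36% limit
All criteria satisfied.

Approved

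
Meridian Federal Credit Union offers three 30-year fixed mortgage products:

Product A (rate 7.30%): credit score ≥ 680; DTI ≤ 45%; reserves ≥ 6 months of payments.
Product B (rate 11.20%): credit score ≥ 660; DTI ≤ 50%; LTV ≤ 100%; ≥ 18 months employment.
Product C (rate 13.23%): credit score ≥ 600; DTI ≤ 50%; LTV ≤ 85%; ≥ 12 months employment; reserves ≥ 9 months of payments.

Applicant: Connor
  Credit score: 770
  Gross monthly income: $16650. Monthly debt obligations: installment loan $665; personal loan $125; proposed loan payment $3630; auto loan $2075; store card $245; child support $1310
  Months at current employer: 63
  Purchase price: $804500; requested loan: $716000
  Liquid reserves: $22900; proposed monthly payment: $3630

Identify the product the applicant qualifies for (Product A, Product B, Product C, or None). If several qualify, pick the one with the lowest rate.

Total debts = (665 + 125 + 3,630 + 2,075 + 245 + 1,310) = 8,050; DTI = 8,050/16,650 = 48.3%.
LTV = 716,000/804,500 = 89%.
Reserves = 22,900/3,630 = 6.3 months.
Product A: score 770 ≥ 680; DTI 48.3% > 45%; reserves 6.3 ≥ 6 mo → does not qualify.
Product B: score 770 ≥ 660; DTI 48.3% ≤ 50%; LTV 89% ≤ 100%; employment 63 ≥ 18 mo → qualifies.
Product C: score 770 ≥ 600; DTI 48.3% ≤ 50%; LTV 89% > 85%; employment 63 ≥ 12 mo; reserves 6.3 < 9 mo → does not qualify.

Product B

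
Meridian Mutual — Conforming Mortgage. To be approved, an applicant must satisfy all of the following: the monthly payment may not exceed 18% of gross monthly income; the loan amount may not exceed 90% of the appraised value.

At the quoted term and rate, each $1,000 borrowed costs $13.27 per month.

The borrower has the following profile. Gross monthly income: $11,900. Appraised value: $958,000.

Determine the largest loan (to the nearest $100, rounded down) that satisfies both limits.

$161,400

Payment cap: 18% × $11,900 = $2,142/month.
At $13.27 per $1,000, that supports 2,142/13.27 × 1,000 ≈ $161,416 → $161,400.
LTV cap: 90% × $958,000 = $862,200 → $862,200.
Binding constraint: payment-to-income.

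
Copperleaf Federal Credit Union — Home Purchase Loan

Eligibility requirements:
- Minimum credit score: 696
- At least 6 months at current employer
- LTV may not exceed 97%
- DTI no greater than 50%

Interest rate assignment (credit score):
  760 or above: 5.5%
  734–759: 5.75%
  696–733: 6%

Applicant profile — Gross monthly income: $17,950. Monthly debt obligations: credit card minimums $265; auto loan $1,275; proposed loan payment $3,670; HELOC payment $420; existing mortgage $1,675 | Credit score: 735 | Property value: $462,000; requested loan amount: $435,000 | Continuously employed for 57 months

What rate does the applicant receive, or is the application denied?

Approved at 5.75%

Credit score 735 ≥ 696 (meets minimum)
Employment 57 ≥ 6 months
Loan-to-value = 435,000/462,000 = 94.2% — pass (97% max)
Total monthly debts = (265 + 1,275 + 3,670 + 420 + 1,675) = 7,305. DTI: 7,305 ÷ 17,950 = 40.7%, within the 50% cap
All requirements met. Score 735 falls in the 734–759 tier → 5.75%.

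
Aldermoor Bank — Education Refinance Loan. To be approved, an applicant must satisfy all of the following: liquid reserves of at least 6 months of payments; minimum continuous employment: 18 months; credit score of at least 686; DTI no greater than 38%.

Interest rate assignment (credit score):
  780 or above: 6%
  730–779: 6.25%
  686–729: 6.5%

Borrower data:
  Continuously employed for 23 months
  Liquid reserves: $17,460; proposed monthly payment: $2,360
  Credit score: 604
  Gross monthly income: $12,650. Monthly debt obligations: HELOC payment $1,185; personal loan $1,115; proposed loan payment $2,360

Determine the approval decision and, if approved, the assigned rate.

Credit score 604 < 686 (below minimum)
Liquid reserves cover 17,460/2,360 = 7.4 months — ≥ 6 required
Employment 23 ≥ 18 months
Total monthly debts = (1,185 + 1,115 + 2,360) = 4,660. DTI: 4,660 ÷ 12,650 = 36.8%, within the 38% cap
Not all requirements met → denied.

Denied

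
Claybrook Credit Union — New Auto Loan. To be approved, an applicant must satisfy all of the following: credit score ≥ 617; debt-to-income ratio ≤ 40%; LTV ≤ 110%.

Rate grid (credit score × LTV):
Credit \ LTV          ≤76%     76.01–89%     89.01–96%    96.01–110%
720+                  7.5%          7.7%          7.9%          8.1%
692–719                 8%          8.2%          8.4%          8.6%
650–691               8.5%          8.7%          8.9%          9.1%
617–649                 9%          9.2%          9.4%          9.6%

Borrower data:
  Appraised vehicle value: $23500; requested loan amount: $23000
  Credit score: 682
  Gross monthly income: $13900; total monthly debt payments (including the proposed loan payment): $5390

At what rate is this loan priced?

Credit score 682 ≥ 617; DTI: 5,390 ÷ 13,900 = 38.8%, within the 40% cap
Loan-to-value = 23,000/23,500 = 97.9% — pass (110% max)
Credit 682 → row 650–691; LTV 97.9% → column 96.01–110%. Grid cell → 9.1%.

9.1%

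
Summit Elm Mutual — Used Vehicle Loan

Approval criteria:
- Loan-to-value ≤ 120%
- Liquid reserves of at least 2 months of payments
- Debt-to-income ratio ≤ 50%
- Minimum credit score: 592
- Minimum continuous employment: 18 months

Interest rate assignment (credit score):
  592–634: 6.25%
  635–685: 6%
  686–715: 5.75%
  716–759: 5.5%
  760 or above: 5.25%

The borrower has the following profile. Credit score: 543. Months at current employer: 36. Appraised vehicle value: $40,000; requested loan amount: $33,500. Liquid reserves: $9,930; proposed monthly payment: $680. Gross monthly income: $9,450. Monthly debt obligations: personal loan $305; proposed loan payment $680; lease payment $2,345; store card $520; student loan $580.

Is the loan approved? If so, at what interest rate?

Credit score 543 < 592 (below minimum)
Total monthly debts = (305 + 680 + 2,345 + 520 + 580) = 4,430. Debt-to-income = 4,430/9,450 = 46.9% — meets 50% limit
Employment 36 ≥ 18 months
LTV = 33,500/40,000 = 83.8% ≤ 120%
Reserves: 9,930 ÷ 680 = 14.6 months (meets 2-month minimum)
Not all requirements met → denied.

Denied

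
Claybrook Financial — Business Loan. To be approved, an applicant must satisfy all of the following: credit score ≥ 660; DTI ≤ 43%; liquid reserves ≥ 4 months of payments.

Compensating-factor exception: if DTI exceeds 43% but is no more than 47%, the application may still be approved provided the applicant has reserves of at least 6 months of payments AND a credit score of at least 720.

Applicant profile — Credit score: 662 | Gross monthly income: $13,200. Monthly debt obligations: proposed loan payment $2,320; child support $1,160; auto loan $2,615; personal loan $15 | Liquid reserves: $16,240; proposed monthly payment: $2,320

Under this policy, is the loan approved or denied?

Credit score 662 ≥ 660 (meets base)
Total debts = (2,320 + 1,160 + 2,615 + 15) = 6,110. DTI: 6,110 ÷ 13,200 = 46.3%, over the 43% base limit.
Liquid reserves cover 16,240/2,320 = 7.0 months — ≥ 4 required
46.3% falls in the override range (43%–47%), so the compensating-factor test applies.
Override check — reserves: 7.0 mo (ok); score: 662 (below 720).
Override conditions not both satisfied; exception does not apply.

Denied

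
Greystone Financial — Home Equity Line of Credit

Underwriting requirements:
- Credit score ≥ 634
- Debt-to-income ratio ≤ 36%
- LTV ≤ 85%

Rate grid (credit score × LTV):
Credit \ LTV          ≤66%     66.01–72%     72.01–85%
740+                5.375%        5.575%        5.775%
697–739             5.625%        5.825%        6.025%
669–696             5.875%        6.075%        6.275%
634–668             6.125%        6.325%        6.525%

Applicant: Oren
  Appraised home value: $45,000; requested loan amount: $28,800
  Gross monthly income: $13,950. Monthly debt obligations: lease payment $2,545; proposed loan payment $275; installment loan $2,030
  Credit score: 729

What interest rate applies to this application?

Credit score 729 ≥ 634; Total monthly debts = (2,545 + 275 + 2,030) = 4,850. DTI: 4,850 ÷ 13,950 = 34.8%, within the 36% cap
Loan-to-value = 28,800/45,000 = 64% — pass (85% max)
Credit 729 → row 697–739; LTV 64% → column ≤66%. Grid cell → 5.625%.

5.625%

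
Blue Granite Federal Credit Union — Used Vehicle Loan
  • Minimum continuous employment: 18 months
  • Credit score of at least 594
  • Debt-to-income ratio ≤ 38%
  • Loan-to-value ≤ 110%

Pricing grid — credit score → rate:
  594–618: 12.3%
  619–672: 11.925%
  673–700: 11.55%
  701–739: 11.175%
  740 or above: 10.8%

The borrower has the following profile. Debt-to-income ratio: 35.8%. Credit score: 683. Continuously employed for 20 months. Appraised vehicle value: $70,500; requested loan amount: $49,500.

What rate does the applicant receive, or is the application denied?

Credit score 683 ≥ 594 (meets minimum)
Employment 20 ≥ 18 months
LTV: 49,500 ÷ 70,500 = 70.2%, within 110% cap
DTI 35.8% ≤ 38%
All requirements met. Score 683 falls in the 673–700 tier → 11.55%.

Approved at 11.55%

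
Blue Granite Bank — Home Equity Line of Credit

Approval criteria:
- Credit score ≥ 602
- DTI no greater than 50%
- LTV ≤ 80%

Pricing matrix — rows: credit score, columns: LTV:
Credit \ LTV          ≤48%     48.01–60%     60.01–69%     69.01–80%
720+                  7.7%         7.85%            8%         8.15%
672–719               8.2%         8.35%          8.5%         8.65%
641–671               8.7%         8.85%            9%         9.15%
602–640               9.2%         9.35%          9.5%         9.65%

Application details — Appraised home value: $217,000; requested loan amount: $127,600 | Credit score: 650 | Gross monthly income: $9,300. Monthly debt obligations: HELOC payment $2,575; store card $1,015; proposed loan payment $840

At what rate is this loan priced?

8.85%

Credit score 650 ≥ 602; Total monthly debts = (2,575 + 1,015 + 840) = 4,430. DTI = 4,430/9,300 = 47.6% ≤ 50%
Loan-to-value = 127,600/217,000 = 58.8% — pass (80% max)
Credit 650 → row 641–671; LTV 58.8% → column 48.01–60%. Grid cell → 8.85%.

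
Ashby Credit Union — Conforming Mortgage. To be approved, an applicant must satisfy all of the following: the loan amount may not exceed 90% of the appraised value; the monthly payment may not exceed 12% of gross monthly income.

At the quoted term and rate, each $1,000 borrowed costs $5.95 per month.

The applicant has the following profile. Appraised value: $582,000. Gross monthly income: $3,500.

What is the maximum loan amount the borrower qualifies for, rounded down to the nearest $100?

$70,500

Payment cap: 12% × $3,500 = $420/month.
At $5.95 per $1,000, that supports 420/5.95 × 1,000 ≈ $70,588 → $70,500.
LTV cap: 90% × $582,000 = $523,800 → $523,800.
Binding constraint: payment-to-income.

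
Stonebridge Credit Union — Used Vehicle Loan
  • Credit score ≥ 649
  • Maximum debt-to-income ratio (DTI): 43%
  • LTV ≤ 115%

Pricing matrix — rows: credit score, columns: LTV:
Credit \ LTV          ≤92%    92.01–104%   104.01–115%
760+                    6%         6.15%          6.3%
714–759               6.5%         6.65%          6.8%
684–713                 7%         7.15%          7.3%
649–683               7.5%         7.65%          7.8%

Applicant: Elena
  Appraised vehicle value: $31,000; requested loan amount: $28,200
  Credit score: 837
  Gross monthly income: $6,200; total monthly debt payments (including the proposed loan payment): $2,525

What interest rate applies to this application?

6%

Credit score 837 ≥ 649; DTI: 2,525 ÷ 6,200 = 40.7%, within the 43% cap
LTV: 28,200 ÷ 31,000 = 91%, within 115% cap
Credit 837 → row 760+; LTV 91% → column ≤92%. Grid cell → 6%.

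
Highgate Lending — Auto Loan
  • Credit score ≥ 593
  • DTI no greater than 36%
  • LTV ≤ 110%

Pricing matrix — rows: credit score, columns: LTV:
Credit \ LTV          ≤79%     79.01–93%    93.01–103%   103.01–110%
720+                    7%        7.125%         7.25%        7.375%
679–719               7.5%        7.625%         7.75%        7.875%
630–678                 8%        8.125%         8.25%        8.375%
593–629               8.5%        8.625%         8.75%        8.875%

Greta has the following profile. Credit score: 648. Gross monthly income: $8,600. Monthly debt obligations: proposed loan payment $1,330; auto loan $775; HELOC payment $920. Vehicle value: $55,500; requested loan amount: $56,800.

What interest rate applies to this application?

Credit score 648 ≥ 593; Total monthly debts = (1,330 + 775 + 920) = 3,025. Debt-to-income = 3,025/8,600 = 35.2% — meets 36% limit
Loan-to-value = 56,800/55,500 = 102.3% — pass (110% max)
Row: 648 falls in 630–678. Column: 102.3% falls in 93.01–103%. Rate = 8.25%.

8.25%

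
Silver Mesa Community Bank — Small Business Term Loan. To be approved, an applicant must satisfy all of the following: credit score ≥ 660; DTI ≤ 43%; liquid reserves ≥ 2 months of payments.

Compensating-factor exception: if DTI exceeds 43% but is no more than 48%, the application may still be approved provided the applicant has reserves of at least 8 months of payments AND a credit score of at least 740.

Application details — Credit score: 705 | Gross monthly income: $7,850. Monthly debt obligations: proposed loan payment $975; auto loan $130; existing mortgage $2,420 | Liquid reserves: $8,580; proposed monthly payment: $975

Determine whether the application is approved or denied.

Denied

Credit score 705 ≥ 660 (meets base)
Total debts = (975 + 130 + 2,420) = 3,525. DTI: 3,525 ÷ 7,850 = 44.9%, over the 43% base limit.
Reserves = 8,580/975 = 8.8 months ≥ 2
DTI 44.9% is within the 43%–48% exception band; checking compensating factors.
Reserves 8.8 ≥ 8 months; credit score 705 < 740.
Override conditions not both satisfied; exception does not apply.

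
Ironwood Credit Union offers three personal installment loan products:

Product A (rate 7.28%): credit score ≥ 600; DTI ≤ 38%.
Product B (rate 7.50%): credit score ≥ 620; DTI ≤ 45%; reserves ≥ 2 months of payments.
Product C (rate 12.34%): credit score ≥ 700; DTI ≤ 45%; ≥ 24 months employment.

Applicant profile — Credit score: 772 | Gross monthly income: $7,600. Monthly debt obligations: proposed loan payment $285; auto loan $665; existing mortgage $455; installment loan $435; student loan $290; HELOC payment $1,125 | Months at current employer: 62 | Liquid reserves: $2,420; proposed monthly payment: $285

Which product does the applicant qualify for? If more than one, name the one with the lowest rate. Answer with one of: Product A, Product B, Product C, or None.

Product B

Total debts = (285 + 665 + 455 + 435 + 290 + 1,125) = 3,255; DTI = 3,255/7,600 = 42.8%.
Reserves = 2,420/285 = 8.5 months.
Product A: score 772 ≥ 600; DTI 42.8% > 38% → does not qualify.
Product B: score 772 ≥ 620; DTI 42.8% ≤ 45%; reserves 8.5 ≥ 2 mo → qualifies.
Product C: score 772 ≥ 700; DTI 42.8% ≤ 45%; employment 62 ≥ 24 mo → qualifies.
Qualifying: Product B, Product C. Lowest rate is 7.50% → Product B.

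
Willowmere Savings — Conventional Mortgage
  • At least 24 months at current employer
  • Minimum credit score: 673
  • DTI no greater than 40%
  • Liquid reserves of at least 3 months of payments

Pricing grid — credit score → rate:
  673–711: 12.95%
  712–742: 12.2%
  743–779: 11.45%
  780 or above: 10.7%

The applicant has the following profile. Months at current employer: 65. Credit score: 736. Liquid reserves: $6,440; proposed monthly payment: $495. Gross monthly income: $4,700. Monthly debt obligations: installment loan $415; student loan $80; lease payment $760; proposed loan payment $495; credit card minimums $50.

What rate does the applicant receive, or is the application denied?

Credit score 736 ≥ 673 (meets minimum)
Total monthly debts = (415 + 80 + 760 + 495 + 50) = 1,800. DTI: 1,800 ÷ 4,700 = 38.3%, within the 40% cap
Employment 65 ≥ 24 months
Reserves: 6,440 ÷ 495 = 13.0 months (meets 3-month minimum)
All requirements met. Score 736 falls in the 712–742 tier → 12.2%.

Approved at 12.2%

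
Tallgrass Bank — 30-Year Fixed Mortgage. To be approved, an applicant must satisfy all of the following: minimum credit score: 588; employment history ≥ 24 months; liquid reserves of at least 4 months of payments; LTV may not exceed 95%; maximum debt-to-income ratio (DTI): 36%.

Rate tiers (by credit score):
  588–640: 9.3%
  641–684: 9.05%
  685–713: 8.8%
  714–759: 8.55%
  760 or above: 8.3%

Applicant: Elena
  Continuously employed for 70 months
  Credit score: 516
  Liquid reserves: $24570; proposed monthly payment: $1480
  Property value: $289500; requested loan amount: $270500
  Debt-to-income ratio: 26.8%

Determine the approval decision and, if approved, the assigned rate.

Credit score 516 < 588 (below minimum)
Reserves: 24,570 ÷ 1,480 = 16.6 months (meets 4-month minimum)
Employment 70 ≥ 24 months
LTV: 270,500 ÷ 289,500 = 93.4%, within 95% cap
DTI 26.8% is within the 36% limit
Not all requirements met → denied.

Denied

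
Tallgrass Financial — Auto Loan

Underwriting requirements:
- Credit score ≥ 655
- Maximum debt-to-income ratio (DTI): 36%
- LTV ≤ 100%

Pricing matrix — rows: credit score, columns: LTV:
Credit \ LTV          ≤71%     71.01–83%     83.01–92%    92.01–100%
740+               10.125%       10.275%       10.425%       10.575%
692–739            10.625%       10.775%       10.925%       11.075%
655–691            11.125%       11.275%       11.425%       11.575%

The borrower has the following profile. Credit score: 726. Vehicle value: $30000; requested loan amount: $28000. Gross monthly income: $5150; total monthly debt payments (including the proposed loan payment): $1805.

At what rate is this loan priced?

11.075%

Credit score 726 ≥ 655; DTI = 1,805/5,150 = 35% ≤ 36%
LTV: 28,000 ÷ 30,000 = 93.3%, within 100% cap
Score 726 is in the 692–739 band; LTV 93.3% is in the 92.01–100% band → 11.075%.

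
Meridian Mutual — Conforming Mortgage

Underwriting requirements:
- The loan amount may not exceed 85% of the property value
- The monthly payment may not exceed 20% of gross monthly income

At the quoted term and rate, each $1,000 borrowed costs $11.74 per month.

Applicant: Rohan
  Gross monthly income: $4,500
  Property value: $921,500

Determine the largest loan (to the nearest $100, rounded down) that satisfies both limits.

Payment cap: 20% × $4,500 = $900/month.
At $11.74 per $1,000, that supports 900/11.74 × 1,000 ≈ $76,660 → $76,600.
LTV cap: 85% × $921,500 = $783,275 → $783,200.
Binding constraint: payment-to-income.

$76,600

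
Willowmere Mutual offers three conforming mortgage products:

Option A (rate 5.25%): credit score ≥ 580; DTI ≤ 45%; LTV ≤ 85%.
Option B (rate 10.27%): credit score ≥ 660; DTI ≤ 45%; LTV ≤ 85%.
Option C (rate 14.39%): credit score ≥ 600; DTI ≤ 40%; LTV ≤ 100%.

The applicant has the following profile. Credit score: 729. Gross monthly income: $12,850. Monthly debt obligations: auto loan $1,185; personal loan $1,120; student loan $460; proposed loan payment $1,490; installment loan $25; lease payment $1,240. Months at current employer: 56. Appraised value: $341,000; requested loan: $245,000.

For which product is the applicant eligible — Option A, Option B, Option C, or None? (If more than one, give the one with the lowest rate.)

Option A

Total debts = (1,185 + 1,120 + 460 + 1,490 + 25 + 1,240) = 5,520; DTI = 5,520/12,850 = 43%.
LTV = 245,000/341,000 = 71.8%.
Option A: score 729 ≥ 580; DTI 43% ≤ 45%; LTV 71.8% ≤ 85% → qualifies.
Option B: score 729 ≥ 660; DTI 43% ≤ 45%; LTV 71.8% ≤ 85% → qualifies.
Option C: score 729 ≥ 600; DTI 43% > 40%; LTV 71.8% ≤ 100% → does not qualify.
Qualifying: Option A, Option B. Lowest rate is 5.25% → Option A.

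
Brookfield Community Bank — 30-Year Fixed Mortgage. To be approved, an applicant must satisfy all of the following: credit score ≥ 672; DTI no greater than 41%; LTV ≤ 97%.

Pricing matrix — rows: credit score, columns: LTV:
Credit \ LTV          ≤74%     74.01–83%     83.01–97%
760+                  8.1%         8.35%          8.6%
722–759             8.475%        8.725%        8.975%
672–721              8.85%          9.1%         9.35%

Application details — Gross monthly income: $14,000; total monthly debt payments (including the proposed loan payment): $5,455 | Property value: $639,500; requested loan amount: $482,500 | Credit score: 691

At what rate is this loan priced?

9.1%

Credit score 691 ≥ 672; DTI = 5,455/14,000 = 39% ≤ 41%
Loan-to-value = 482,500/639,500 = 75.4% — pass (97% max)
Score 691 is in the 672–721 band; LTV 75.4% is in the 74.01–83% band → 9.1%.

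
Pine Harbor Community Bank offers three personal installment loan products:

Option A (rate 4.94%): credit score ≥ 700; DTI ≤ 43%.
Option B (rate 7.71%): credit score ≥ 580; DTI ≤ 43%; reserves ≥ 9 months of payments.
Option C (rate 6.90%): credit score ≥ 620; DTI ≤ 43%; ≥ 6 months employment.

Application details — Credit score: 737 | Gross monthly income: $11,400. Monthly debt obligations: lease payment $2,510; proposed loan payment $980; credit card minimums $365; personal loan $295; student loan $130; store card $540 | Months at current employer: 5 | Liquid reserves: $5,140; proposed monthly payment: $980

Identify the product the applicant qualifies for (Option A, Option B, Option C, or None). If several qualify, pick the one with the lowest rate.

Option A

Total debts = (2,510 + 980 + 365 + 295 + 130 + 540) = 4,820; DTI = 4,820/11,400 = 42.3%.
Reserves = 5,140/980 = 5.2 months.
Option A: score 737 ≥ 700; DTI 42.3% ≤ 43% → qualifies.
Option B: score 737 ≥ 580; DTI 42.3% ≤ 43%; reserves 5.2 < 9 mo → does not qualify.
Option C: score 737 ≥ 620; DTI 42.3% ≤ 43%; employment 5 < 6 mo → does not qualify.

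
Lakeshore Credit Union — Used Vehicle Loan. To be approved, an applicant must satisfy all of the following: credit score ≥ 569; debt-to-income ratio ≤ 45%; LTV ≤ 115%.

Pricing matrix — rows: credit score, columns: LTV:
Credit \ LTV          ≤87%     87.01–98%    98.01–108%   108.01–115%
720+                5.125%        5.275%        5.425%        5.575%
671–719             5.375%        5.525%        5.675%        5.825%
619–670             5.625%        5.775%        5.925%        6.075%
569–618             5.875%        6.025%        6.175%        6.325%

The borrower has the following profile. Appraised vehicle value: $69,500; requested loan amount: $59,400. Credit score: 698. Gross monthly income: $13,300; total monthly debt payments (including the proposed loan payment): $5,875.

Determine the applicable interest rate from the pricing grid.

Credit score 698 ≥ 569; DTI: 5,875 ÷ 13,300 = 44.2%, within the 45% cap
LTV = 59,400/69,500 = 85.5% ≤ 115%
Row: 698 falls in 671–719. Column: 85.5% falls in ≤87%. Rate = 5.375%.

5.375%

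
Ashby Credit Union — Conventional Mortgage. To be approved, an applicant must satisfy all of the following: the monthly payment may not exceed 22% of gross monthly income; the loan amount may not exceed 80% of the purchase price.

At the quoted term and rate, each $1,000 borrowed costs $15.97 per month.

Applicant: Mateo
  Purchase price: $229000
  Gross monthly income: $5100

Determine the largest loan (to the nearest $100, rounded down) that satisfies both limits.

$70,200

Payment cap: 22% × $5,100 = $1,122/month.
At $15.97 per $1,000, that supports 1,122/15.97 × 1,000 ≈ $70,256 → $70,200.
LTV cap: 80% × $229,000 = $183,200 → $183,200.
Binding constraint: payment-to-income.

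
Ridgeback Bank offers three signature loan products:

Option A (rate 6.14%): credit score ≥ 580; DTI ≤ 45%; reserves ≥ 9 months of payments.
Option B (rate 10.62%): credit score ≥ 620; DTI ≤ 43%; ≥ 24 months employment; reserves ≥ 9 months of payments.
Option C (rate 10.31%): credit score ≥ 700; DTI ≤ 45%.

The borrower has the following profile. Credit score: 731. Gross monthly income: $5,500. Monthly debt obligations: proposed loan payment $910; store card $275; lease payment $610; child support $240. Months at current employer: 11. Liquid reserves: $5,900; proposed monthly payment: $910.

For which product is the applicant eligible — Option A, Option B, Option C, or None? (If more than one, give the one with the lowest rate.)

Option C

Total debts = (910 + 275 + 610 + 240) = 2,035; DTI = 2,035/5,500 = 37%.
Reserves = 5,900/910 = 6.5 months.
Option A: score 731 ≥ 580; DTI 37% ≤ 45%; reserves 6.5 < 9 mo → does not qualify.
Option B: score 731 ≥ 620; DTI 37% ≤ 43%; employment 11 < 24 mo; reserves 6.5 < 9 mo → does not qualify.
Option C: score 731 ≥ 700; DTI 37% ≤ 45% → qualifies.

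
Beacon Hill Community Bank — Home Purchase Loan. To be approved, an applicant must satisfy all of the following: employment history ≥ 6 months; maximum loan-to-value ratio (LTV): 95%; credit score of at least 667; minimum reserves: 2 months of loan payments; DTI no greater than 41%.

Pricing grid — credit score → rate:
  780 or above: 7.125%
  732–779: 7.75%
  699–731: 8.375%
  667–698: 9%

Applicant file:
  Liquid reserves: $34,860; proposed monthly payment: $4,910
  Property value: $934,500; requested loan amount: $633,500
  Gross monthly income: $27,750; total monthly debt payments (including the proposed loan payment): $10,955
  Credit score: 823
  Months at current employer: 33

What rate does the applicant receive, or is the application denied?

Approved at 7.125%

Credit score 823 ≥ 667 (meets minimum)
Reserves = 34,860/4,910 = 7.1 months ≥ 2
Employment 33 ≥ 6 months
LTV: 633,500 ÷ 934,500 = 67.8%, within 95% cap
Debt-to-income = 10,955/27,750 = 39.5% — meets 41% limit
All requirements met. Score 823 falls in the 780 or above tier → 7.125%.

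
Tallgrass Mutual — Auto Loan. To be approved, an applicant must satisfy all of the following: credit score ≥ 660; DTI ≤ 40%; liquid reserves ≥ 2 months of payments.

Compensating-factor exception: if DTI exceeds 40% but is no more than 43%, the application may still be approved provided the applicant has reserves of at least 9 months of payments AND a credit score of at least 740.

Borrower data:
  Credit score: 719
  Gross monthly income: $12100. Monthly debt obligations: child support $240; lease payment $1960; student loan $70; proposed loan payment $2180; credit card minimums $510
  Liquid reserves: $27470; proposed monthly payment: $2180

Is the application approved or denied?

Denied

Credit score 719 ≥ 660 (meets base)
Total debts = (240 + 1,960 + 70 + 2,180 + 510) = 4,960. DTI = 4,960/12,100 = 41% > 40% — standard DTI limit exceeded.
Reserves = 27,470/2,180 = 12.6 months ≥ 2
41% falls in the override range (40%–43%), so the compensating-factor test applies.
Reserves 12.6 ≥ 9 months; credit score 719 < 740.
Override conditions not both satisfied; exception does not apply.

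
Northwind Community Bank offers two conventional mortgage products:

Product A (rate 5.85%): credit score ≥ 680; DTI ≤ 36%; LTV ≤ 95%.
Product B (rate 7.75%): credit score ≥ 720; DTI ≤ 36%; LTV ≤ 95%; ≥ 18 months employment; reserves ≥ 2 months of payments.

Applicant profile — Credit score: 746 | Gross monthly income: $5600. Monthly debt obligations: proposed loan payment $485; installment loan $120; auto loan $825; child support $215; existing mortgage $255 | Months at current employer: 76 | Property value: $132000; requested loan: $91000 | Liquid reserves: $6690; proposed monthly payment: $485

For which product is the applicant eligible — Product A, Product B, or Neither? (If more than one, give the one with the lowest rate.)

Product A

Total debts = (485 + 120 + 825 + 215 + 255) = 1,900; DTI = 1,900/5,600 = 33.9%.
LTV = 91,000/132,000 = 68.9%.
Reserves = 6,690/485 = 13.8 months.
Product A: score 746 ≥ 680; DTI 33.9% ≤ 36%; LTV 68.9% ≤ 95% → qualifies.
Product B: score 746 ≥ 720; DTI 33.9% ≤ 36%; LTV 68.9% ≤ 95%; employment 76 ≥ 18 mo; reserves 13.8 ≥ 2 mo → qualifies.
Qualifying: Product A, Product B. Lowest rate is 5.85% → Product A.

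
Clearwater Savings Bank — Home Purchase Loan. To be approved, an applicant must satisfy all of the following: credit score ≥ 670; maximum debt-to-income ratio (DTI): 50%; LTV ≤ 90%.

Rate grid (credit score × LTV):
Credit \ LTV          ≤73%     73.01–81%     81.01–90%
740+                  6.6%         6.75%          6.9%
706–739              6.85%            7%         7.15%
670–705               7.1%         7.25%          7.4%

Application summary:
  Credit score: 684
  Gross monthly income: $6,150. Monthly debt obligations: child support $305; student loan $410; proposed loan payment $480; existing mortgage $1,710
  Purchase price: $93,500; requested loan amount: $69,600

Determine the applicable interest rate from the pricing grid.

7.25%

Credit score 684 ≥ 670; Total monthly debts = (305 + 410 + 480 + 1,710) = 2,905. Debt-to-income = 2,905/6,150 = 47.2% — meets 50% limit
LTV: 69,600 ÷ 93,500 = 74.4%, within 90% cap
Credit 684 → row 670–705; LTV 74.4% → column 73.01–81%. Grid cell → 7.25%.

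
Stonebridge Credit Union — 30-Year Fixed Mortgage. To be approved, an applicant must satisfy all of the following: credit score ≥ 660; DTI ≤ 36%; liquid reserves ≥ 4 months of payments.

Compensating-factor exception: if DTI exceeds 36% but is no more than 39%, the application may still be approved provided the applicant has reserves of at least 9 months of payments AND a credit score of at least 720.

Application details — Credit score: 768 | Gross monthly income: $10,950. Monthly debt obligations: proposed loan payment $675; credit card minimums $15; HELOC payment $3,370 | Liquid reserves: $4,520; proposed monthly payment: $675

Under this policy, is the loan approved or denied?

Credit score 768 ≥ 660 (meets base)
Total debts = (675 + 15 + 3,370) = 4,060. DTI: 4,060 ÷ 10,950 = 37.1%, over the 36% base limit.
Reserves: 4,520 ÷ 675 = 6.7 months (meets 4-month minimum)
37.1% falls in the override range (36%–39%), so the compensating-factor test applies.
Reserves 6.7 < 9 months; credit score 768 ≥ 720.
Override conditions not both satisfied; exception does not apply.

Denied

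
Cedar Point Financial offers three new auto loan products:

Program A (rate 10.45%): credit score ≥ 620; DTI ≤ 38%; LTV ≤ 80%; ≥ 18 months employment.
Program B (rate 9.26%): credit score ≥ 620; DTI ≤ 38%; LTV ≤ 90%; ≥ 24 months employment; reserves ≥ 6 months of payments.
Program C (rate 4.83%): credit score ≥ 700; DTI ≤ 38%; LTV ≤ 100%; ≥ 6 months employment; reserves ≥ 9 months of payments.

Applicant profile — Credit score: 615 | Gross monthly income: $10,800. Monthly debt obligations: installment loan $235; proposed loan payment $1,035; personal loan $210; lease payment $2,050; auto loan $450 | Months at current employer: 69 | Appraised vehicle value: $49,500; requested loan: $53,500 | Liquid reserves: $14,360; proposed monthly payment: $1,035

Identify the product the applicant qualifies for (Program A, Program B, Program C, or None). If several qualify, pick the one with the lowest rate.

None

Total debts = (235 + 1,035 + 210 + 2,050 + 450) = 3,980; DTI = 3,980/10,800 = 36.9%.
LTV = 53,500/49,500 = 108.1%.
Reserves = 14,360/1,035 = 13.9 months.
Program A: score 615 < 620; DTI 36.9% ≤ 38%; LTV 108.1% > 80%; employment 69 ≥ 18 mo → does not qualify.
Program B: score 615 < 620; DTI 36.9% ≤ 38%; LTV 108.1% > 90%; employment 69 ≥ 24 mo; reserves 13.9 ≥ 6 mo → does not qualify.
Program C: score 615 < 700; DTI 36.9% ≤ 38%; LTV 108.1% > 100%; employment 69 ≥ 6 mo; reserves 13.9 ≥ 9 mo → does not qualify.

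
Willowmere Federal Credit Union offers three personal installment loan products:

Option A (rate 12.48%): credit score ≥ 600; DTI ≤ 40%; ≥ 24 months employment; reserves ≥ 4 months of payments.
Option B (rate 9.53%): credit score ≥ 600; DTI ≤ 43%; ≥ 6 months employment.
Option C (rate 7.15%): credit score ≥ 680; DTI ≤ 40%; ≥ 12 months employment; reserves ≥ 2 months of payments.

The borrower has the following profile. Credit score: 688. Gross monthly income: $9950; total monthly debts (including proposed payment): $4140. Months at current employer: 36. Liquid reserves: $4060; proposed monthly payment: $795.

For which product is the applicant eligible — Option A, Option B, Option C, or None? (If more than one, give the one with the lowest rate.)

Option B

DTI = 4,140/9,950 = 41.6%.
Reserves = 4,060/795 = 5.1 months.
Option A: score 688 ≥ 600; DTI 41.6% > 40%; employment 36 ≥ 24 mo; reserves 5.1 ≥ 4 mo → does not qualify.
Option B: score 688 ≥ 600; DTI 41.6% ≤ 43%; employment 36 ≥ 6 mo → qualifies.
Option C: score 688 ≥ 680; DTI 41.6% > 40%; employment 36 ≥ 12 mo; reserves 5.1 ≥ 2 mo → does not qualify.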